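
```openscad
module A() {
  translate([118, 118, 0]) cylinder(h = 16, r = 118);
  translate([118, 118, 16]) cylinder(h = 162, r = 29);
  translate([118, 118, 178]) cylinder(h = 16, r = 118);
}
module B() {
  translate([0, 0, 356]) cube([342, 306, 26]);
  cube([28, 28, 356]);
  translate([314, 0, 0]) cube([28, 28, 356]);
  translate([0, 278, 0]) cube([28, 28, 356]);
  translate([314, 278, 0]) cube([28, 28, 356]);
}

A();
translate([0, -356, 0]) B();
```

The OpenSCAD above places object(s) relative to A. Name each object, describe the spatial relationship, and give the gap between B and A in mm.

The stool's nearest face is 50 mm from the spool's −y face.

A is a spool. B is a stool. The stool is on the floor beside the spool on its −y side. The gap between the stool and the spool is 50 mm.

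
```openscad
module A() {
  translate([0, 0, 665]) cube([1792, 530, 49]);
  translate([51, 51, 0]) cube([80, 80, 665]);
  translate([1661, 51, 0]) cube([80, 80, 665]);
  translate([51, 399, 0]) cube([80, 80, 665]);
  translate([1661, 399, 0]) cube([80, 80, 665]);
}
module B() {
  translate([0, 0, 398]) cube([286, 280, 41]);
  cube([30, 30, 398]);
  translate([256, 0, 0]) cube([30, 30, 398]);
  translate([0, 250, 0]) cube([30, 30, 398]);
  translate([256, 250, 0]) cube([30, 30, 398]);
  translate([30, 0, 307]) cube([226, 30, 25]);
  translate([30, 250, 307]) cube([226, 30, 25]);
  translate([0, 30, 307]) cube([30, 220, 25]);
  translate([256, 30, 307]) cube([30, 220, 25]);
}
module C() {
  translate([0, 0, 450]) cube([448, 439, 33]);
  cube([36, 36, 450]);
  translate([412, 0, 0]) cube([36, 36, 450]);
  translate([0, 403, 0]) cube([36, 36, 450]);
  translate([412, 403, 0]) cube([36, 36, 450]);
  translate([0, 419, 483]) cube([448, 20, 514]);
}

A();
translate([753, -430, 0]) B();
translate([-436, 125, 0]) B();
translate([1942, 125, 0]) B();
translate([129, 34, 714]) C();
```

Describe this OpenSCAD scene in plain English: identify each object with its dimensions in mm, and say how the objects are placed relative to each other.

A is a table: top 1792 mm (x) × 530 mm (y), 49 mm thick, upper face at z = 714 mm, on four 80×80 mm square legs, each inset 51 mm from the nearest pair of top edges, running from z = 0 to the bottom of the top.

B is a four-legged stool. The seat is 286×280 mm, 41 mm thick, top at z = 439 mm. It stands on four square legs, each 30×30 mm in cross-section, from z = 0 to the seat underside, each flush with a corner of the seat. Four stretchers, 30 mm wide and 25 mm tall, connect adjacent legs with their undersides at z = 307 mm, each running between the inner faces of the legs it joins and aligned with the legs' outer faces on the other axis.

C is a chair. The seat is a 448×439×33 mm slab with its top at z = 483 mm, on four 36×36 mm corner legs (flush with the seat edges, standing on z = 0). A flat backrest 20 mm thick, 514 mm tall, spans the full seat width and rises from the seat top along its +y edge, rear face flush with the rear of the seat.

Three stools sit around the table at the −y, −x, +x sides. The chair is on top of the table.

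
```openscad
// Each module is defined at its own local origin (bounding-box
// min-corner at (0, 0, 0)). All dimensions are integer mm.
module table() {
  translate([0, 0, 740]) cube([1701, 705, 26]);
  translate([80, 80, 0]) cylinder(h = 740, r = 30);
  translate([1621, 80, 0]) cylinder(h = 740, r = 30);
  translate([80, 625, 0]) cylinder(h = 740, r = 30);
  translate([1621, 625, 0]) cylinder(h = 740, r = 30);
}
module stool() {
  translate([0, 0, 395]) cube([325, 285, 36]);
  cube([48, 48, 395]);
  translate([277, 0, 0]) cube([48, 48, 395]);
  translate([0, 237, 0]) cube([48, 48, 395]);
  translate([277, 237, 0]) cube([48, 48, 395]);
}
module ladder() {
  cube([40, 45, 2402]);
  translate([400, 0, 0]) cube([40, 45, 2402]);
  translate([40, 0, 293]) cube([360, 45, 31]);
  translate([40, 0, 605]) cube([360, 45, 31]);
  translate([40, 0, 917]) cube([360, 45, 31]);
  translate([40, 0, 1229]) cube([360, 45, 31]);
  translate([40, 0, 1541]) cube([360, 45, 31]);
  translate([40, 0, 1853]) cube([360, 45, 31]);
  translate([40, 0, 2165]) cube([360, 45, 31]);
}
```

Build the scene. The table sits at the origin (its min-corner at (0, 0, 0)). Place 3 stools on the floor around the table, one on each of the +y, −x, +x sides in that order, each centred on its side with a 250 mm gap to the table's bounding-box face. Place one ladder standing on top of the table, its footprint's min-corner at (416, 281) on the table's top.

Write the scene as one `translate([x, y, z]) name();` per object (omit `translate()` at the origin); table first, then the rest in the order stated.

table();
translate([688, 955, 0]) stool();
translate([-575, 210, 0]) stool();
translate([1951, 210, 0]) stool();
translate([416, 281, 766]) ladder();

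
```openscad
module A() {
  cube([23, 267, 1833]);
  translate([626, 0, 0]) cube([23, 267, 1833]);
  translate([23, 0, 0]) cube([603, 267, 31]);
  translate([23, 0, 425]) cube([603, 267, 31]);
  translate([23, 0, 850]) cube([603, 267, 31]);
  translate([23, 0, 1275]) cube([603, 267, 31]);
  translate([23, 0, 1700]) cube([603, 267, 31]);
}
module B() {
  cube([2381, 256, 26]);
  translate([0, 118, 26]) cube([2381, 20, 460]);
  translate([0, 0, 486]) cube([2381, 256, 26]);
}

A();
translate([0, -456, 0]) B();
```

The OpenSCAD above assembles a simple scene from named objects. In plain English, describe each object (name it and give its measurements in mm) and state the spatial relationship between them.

A is an open bookshelf. Two side panels, each 23 mm thick, 267 mm deep and 1833 mm tall, stand 649 mm apart (outside-to-outside). Between them sit 5 shelves, each 31 mm thick and 267 mm deep, spanning the full gap between the sides. The bottom shelf rests on the floor (its underside at z = 0) and the clear gap between one shelf's top and the next shelf's underside is 394 mm.

B is an I-beam lying along x, 2381 mm long. Overall section height 512 mm. Two flanges 256 mm wide (y) and 26 mm thick, one on the floor and one at the top; a web 20 mm thick runs between them, centred on the flange width.

The I-beam is on the floor beside the bookshelf on its −y side.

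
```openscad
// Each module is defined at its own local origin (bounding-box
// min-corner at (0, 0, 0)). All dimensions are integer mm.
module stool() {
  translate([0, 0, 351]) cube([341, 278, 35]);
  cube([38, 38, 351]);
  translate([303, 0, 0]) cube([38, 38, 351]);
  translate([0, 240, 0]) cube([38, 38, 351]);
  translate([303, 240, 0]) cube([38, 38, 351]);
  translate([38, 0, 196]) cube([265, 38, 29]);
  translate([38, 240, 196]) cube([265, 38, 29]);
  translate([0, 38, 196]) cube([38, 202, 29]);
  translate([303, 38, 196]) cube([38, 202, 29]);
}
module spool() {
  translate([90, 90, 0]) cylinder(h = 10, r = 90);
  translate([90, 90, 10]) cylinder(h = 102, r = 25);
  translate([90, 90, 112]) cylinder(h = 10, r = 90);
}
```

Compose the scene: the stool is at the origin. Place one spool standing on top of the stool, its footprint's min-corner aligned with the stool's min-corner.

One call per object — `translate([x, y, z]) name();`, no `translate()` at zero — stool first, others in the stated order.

stool();
translate([0, 0, 386]) spool();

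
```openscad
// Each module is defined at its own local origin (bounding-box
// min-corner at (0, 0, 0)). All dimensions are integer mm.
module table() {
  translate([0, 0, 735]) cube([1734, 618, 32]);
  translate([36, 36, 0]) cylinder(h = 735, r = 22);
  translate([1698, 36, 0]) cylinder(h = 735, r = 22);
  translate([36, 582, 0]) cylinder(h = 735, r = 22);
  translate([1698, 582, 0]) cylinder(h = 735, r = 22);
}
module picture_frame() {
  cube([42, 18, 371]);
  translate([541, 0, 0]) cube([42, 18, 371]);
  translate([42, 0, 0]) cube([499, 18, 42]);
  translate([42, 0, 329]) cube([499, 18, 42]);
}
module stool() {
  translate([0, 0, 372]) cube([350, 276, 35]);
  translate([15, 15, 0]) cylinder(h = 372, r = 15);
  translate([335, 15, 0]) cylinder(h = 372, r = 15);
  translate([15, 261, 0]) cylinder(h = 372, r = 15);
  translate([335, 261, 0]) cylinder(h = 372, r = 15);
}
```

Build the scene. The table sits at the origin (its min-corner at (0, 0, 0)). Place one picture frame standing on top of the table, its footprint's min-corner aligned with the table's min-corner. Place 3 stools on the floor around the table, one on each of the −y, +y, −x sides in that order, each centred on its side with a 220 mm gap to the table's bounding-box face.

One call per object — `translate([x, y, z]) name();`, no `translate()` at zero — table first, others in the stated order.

table();
translate([0, 0, 767]) picture_frame();
translate([692, -496, 0]) stool();
translate([692, 838, 0]) stool();
translate([-570, 171, 0]) stool();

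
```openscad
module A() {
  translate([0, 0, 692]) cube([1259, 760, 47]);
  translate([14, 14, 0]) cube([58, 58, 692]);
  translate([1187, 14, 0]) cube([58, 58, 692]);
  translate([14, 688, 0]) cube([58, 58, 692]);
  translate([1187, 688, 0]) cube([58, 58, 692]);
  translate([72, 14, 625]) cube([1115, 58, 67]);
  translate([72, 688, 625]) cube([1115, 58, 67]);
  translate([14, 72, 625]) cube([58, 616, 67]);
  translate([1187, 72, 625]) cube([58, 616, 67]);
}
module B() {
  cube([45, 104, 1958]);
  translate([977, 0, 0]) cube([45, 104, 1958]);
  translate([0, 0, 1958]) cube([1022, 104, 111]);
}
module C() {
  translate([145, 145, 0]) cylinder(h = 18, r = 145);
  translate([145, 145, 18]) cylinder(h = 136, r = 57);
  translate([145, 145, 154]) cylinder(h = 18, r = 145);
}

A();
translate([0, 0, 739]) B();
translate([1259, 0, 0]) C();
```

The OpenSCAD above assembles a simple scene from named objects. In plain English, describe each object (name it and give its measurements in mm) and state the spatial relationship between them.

A is a table: top 1259 mm (x) × 760 mm (y), 47 mm thick, upper face at z = 739 mm, on four 58×58 mm square legs, each inset 14 mm from the nearest pair of top edges, running from z = 0 to the bottom of the top. Four apron rails, 58 mm thick and 67 mm tall, run between adjacent legs with their top edges flush with the underside of the top and their outer faces flush with the legs' outer faces.

B is a door frame. The clear opening is 932 mm wide and 1958 mm high. Two 45 mm wide jambs, 104 mm deep, stand either side of the opening from the floor to the top of the opening. A 111 mm thick head sits across the top of both jambs, spanning the full outside width of the frame.

C is a spool: two coaxial disc flanges of radius 145 mm and thickness 18 mm, joined by a core cylinder of radius 57 mm and height 136 mm. The lower flange rests on z = 0 and the three cylinders share a vertical axis.

The door frame is on top of the table. The spool is against the table's +x side, with their −y faces flush.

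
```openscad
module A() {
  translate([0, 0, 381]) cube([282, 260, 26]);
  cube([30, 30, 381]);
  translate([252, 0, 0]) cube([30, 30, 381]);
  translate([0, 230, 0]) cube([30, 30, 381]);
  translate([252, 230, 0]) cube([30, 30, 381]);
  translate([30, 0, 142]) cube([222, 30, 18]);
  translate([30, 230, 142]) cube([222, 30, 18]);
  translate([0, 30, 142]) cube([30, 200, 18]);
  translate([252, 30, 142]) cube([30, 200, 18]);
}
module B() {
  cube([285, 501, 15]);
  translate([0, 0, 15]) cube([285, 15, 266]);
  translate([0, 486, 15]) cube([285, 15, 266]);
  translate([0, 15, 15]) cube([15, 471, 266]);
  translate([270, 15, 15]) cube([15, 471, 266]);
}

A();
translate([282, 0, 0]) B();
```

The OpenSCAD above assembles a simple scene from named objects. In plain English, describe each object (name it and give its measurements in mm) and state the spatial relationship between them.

A is a four-legged stool. The seat is 282×260 mm, 26 mm thick, top at z = 407 mm. It stands on four square legs, each 30×30 mm in cross-section, from z = 0 to the seat underside, each flush with a corner of the seat. Four stretchers, 30 mm wide and 18 mm tall, connect adjacent legs with their undersides at z = 142 mm, each running between the inner faces of the legs it joins and aligned with the legs' outer faces on the other axis.

B is an open-topped rectangular box: outside dimensions 285×501×281 mm, with a uniform wall and base thickness of 15 mm. The base is a full 285×501 slab on the floor; four walls sit on top of the base. The front and back walls (the −y and +y sides) span the full width; the two side walls fit between them.

The open box is against the stool's +x side, with their −y faces flush.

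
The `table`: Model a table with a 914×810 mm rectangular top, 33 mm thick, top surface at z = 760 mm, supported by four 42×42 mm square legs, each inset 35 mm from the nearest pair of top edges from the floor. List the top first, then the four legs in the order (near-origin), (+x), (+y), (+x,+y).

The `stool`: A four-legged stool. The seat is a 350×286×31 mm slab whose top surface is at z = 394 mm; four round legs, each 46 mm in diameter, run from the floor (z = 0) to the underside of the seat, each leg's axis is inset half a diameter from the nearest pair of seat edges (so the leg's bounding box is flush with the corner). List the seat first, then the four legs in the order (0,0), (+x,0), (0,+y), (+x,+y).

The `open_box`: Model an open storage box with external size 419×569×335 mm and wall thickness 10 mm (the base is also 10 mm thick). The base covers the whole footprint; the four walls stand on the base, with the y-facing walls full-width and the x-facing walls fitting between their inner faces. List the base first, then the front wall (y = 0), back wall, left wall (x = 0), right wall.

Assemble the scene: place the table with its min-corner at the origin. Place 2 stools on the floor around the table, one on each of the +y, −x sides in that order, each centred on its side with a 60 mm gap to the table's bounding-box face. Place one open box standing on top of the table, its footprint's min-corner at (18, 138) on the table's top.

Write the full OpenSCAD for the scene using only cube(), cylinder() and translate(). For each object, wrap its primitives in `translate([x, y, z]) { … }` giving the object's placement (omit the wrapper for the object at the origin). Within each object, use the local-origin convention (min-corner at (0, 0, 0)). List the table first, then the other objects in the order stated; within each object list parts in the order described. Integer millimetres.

translate([0, 0, 727]) cube([914, 810, 33]);
translate([35, 35, 0]) cube([42, 42, 727]);
translate([837, 35, 0]) cube([42, 42, 727]);
translate([35, 733, 0]) cube([42, 42, 727]);
translate([837, 733, 0]) cube([42, 42, 727]);
translate([282, 870, 0]) {
  translate([0, 0, 363]) cube([350, 286, 31]);
  translate([23, 23, 0]) cylinder(h = 363, r = 23);
  translate([327, 23, 0]) cylinder(h = 363, r = 23);
  translate([23, 263, 0]) cylinder(h = 363, r = 23);
  translate([327, 263, 0]) cylinder(h = 363, r = 23);
}
translate([-410, 262, 0]) {
  translate([0, 0, 363]) cube([350, 286, 31]);
  translate([23, 23, 0]) cylinder(h = 363, r = 23);
  translate([327, 23, 0]) cylinder(h = 363, r = 23);
  translate([23, 263, 0]) cylinder(h = 363, r = 23);
  translate([327, 263, 0]) cylinder(h = 363, r = 23);
}
translate([18, 138, 760]) {
  cube([419, 569, 10]);
  translate([0, 0, 10]) cube([419, 10, 325]);
  translate([0, 559, 10]) cube([419, 10, 325]);
  translate([0, 10, 10]) cube([10, 549, 325]);
  translate([409, 10, 10]) cube([10, 549, 325]);
}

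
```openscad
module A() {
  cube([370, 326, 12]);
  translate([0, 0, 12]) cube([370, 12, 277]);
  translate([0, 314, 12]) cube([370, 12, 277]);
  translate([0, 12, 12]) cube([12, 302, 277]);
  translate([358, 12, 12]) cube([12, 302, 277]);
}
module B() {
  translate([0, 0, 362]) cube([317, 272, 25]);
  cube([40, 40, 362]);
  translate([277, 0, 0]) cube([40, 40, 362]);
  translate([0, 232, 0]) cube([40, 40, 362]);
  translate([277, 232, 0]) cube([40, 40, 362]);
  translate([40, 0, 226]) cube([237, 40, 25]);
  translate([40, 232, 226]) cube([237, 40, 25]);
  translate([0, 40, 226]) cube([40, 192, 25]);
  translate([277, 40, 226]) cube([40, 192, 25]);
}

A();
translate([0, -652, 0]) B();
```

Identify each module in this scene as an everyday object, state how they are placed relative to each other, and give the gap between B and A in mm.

The stool's nearest face is 380 mm from the open box's −y face.

A is an open box. B is a stool. The stool is on the floor beside the open box on its −y side. The gap between the stool and the open box is 380 mm.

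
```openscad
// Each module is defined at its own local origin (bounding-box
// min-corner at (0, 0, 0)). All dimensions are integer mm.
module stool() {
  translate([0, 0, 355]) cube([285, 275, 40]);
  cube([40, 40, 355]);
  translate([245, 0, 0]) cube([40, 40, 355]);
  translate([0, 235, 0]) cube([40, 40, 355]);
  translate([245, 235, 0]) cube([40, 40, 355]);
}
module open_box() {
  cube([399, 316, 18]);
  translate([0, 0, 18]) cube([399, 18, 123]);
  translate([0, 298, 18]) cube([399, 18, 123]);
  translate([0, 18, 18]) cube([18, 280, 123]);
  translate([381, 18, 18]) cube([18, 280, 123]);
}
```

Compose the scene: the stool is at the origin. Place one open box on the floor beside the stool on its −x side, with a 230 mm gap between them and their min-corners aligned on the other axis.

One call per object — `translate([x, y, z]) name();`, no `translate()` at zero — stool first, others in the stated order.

stool();
translate([-629, 0, 0]) open_box();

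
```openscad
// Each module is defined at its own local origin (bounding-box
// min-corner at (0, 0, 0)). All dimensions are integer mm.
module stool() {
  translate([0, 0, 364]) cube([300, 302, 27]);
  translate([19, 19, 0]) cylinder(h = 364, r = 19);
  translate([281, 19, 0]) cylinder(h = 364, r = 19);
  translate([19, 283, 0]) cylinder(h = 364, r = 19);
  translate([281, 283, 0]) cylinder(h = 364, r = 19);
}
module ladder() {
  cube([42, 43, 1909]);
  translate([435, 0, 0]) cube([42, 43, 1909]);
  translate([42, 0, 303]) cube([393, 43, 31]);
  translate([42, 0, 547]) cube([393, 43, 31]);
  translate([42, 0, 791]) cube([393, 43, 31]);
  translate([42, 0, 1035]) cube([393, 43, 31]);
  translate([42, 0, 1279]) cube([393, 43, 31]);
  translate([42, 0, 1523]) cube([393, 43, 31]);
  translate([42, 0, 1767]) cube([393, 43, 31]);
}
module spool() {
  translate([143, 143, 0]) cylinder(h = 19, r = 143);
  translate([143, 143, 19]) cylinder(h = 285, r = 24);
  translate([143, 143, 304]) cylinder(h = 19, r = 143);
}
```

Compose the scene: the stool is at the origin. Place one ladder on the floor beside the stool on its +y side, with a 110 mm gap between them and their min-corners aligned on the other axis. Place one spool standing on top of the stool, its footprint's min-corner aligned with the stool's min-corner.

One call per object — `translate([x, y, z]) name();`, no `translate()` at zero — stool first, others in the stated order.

stool();
translate([0, 412, 0]) ladder();
translate([0, 0, 391]) spool();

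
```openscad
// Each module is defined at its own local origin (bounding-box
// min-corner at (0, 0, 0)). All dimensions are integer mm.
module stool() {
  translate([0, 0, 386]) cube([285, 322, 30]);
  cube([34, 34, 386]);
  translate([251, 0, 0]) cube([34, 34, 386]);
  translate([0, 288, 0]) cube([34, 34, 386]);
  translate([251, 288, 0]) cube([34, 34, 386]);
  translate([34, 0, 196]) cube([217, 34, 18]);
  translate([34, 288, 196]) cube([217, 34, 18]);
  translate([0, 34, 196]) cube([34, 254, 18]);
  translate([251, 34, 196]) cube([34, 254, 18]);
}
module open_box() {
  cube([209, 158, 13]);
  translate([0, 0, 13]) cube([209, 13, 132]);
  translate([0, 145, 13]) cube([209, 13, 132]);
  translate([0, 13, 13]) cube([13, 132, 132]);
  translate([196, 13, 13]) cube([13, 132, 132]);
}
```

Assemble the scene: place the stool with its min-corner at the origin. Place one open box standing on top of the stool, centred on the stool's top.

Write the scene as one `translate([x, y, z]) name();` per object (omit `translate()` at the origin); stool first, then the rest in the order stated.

stool();
translate([38, 82, 416]) open_box();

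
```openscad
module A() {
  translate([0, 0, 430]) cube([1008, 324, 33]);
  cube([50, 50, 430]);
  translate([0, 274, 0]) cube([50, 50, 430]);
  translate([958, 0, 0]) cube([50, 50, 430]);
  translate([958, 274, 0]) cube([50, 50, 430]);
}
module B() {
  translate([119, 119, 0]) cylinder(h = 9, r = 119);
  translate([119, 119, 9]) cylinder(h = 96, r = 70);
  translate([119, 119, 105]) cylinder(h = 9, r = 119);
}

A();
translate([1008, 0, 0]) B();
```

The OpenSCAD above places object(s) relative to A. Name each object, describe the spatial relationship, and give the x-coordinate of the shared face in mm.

The bench's +x face and the spool's −x face are both at x = 1008 mm.

A is a bench. B is a spool. The spool is against the bench's +x side, with their −y faces flush. The x-coordinate of the shared face is 1008 mm.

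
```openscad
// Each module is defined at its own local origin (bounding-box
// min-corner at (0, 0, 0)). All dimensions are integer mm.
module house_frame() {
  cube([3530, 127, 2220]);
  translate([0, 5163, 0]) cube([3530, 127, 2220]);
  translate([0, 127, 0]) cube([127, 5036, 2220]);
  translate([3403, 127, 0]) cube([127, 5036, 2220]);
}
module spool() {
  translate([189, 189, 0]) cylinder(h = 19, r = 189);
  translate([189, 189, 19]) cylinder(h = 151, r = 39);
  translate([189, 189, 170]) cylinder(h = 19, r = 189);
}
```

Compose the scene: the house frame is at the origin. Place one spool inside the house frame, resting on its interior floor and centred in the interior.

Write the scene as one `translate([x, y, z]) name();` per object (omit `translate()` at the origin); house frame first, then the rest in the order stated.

house_frame();
translate([1576, 2456, 0]) spool();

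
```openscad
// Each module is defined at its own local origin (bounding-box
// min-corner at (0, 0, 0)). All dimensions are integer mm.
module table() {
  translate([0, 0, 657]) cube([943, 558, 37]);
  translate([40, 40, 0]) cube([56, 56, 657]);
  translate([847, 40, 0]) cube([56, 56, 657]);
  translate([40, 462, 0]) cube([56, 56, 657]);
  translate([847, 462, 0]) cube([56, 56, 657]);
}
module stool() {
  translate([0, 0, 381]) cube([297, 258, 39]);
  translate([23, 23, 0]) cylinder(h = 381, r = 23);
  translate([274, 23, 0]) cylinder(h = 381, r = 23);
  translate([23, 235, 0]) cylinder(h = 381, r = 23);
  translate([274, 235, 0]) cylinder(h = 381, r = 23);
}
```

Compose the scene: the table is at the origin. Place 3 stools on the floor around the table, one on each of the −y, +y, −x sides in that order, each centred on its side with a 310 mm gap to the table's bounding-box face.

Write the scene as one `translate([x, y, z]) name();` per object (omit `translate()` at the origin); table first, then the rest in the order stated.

table();
translate([323, -568, 0]) stool();
translate([323, 868, 0]) stool();
translate([-607, 150, 0]) stool();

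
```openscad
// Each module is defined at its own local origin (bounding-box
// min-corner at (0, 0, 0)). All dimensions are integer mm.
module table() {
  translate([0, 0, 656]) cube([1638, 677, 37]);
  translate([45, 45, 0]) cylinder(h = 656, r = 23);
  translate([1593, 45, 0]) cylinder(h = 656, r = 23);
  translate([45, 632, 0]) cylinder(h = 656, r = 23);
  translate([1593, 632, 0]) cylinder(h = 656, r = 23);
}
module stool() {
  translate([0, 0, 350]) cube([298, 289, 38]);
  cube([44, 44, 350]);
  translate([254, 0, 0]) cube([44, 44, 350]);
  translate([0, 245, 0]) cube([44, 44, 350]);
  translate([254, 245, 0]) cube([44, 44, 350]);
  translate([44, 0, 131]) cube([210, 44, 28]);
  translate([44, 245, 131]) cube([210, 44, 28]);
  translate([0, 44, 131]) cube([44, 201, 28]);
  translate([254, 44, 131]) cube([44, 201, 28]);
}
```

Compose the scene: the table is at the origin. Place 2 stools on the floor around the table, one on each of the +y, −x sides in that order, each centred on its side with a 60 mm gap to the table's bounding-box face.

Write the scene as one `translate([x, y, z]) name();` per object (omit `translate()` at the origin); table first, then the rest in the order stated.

table();
translate([670, 737, 0]) stool();
translate([-358, 194, 0]) stool();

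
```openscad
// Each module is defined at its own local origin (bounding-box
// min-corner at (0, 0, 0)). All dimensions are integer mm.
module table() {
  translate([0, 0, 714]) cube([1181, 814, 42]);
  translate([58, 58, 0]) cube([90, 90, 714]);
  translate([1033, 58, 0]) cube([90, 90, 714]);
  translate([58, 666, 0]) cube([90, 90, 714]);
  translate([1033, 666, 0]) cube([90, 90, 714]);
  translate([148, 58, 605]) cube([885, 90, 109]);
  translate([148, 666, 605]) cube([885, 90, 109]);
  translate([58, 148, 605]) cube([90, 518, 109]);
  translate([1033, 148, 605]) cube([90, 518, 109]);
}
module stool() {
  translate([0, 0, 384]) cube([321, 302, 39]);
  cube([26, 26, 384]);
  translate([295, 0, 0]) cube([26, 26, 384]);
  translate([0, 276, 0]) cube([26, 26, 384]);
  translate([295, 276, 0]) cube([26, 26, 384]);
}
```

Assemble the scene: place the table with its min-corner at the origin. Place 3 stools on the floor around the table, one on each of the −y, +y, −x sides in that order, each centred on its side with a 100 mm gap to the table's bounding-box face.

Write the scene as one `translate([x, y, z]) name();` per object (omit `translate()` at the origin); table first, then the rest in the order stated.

table();
translate([430, -402, 0]) stool();
translate([430, 914, 0]) stool();
translate([-421, 256, 0]) stool();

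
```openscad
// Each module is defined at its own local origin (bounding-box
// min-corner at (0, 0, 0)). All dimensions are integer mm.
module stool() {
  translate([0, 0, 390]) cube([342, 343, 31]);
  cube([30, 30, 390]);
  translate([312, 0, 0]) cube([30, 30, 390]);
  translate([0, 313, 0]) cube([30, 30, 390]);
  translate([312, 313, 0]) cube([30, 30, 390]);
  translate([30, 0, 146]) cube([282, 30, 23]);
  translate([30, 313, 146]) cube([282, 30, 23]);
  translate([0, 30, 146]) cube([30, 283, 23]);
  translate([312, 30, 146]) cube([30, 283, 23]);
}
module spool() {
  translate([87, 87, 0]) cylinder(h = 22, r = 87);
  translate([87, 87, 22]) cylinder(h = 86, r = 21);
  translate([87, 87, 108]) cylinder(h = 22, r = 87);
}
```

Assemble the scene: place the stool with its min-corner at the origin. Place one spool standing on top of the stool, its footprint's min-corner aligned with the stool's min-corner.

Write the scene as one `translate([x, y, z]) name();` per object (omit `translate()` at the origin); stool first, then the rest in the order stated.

stool();
translate([0, 0, 421]) spool();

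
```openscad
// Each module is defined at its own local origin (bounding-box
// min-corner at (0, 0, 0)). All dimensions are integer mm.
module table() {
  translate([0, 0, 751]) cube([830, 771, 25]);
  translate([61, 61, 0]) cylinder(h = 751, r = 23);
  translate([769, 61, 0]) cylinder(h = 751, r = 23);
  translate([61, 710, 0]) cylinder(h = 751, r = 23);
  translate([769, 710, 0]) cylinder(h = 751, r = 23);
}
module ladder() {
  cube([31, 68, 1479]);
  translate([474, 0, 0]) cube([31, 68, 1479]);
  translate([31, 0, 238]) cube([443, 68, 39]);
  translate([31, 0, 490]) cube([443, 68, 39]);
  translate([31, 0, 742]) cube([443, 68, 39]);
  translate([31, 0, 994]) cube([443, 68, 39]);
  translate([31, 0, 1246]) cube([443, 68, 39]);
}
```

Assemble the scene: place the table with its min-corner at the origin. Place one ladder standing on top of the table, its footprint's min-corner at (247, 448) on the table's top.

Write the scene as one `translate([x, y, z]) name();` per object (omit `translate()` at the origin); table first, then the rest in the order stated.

table();
translate([247, 448, 776]) ladder();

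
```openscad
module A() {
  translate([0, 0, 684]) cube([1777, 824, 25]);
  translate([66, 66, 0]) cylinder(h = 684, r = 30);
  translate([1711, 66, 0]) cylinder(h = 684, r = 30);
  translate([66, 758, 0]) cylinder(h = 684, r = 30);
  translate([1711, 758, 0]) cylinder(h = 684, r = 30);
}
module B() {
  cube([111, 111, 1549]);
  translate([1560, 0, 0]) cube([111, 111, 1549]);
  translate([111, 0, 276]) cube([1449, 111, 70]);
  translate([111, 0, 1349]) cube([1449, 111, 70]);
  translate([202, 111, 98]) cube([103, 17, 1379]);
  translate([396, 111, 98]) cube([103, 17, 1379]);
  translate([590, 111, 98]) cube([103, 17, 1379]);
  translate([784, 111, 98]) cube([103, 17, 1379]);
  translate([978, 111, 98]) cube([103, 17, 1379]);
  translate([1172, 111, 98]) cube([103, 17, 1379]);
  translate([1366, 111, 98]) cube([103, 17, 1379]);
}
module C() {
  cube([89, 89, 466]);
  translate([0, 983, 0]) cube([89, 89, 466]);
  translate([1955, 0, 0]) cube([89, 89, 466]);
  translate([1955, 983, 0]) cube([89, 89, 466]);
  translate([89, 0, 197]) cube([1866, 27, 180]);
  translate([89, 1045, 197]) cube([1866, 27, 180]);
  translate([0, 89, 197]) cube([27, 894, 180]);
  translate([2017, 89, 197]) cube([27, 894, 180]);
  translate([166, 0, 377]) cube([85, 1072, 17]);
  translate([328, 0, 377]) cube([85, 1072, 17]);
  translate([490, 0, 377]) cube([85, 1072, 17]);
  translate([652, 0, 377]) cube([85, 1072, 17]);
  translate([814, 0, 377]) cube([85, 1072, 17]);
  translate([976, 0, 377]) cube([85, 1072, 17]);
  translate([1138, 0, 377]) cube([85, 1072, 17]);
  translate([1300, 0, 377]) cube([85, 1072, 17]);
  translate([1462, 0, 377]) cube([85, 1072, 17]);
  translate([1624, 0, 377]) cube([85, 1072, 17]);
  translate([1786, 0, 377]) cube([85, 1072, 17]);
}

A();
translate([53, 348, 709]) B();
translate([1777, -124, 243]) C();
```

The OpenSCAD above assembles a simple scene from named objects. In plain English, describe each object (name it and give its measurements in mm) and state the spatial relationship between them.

A is a table: top 1777 mm (x) × 824 mm (y), 25 mm thick, upper face at z = 709 mm, on four round legs of 60 mm diameter, each leg's bounding box inset 36 mm from the nearest pair of top edges, running from z = 0 to the bottom of the top.

B is a fence section. Two 111×111 mm posts, 1549 mm tall, stand on the floor with a clear span of 1449 mm between their inner faces. Two horizontal rails of 111×70 mm section span the gap between the posts with their undersides at z = 276 mm and z = 1349 mm, flush with the posts' −y face. 7 pickets, each 103 mm wide, 17 mm thick and 1379 mm tall, are fixed to the +y face of the rails with their bottoms at z = 98 mm, evenly spaced across the span with equal gaps (rounded down to the nearest mm) at the −x end and between each pair — any rounding remainder accumulates at the +x end.

C is a bed frame 2044 mm long (x) by 1072 mm wide (y). Four 89×89 mm corner posts, 466 mm tall, at the corners of the footprint. Four rails of 27 mm thickness and 180 mm height run between adjacent posts with their undersides at z = 197 mm, their outer faces flush with the outside of the frame (the two x-running rails run between the posts' inner faces; the two y-running rails run between the posts' inner faces). 11 slats, each 85 mm wide (x) and 17 mm thick, lie across the top of the two x-running rails, running the full 1072 mm width of the frame in y; the slats are evenly spaced along x between the inner faces of the end posts with equal gaps (rounded down to the nearest mm) at the −x end and between each pair — any rounding remainder accumulates at the +x end.

The fence section is on top of the table, centred. The bed frame is beside the table with their tops flush at z = 709.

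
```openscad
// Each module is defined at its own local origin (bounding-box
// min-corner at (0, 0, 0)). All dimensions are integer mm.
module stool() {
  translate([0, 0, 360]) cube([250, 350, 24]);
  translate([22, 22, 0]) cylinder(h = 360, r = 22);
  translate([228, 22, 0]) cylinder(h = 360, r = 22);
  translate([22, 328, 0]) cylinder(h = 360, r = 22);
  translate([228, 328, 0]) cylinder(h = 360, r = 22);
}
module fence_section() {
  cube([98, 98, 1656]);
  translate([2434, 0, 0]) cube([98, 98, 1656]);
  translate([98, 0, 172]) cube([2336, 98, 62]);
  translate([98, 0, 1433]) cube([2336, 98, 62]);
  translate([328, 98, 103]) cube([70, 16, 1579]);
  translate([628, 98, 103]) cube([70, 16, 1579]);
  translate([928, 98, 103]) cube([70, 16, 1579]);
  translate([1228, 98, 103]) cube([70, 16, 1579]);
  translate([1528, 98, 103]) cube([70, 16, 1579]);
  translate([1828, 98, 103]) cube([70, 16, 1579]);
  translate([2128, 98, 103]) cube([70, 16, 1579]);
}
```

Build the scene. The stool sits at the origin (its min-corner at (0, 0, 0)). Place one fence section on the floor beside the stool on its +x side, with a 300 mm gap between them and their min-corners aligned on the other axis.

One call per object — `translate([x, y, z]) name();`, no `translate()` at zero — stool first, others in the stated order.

stool();
translate([550, 0, 0]) fence_section();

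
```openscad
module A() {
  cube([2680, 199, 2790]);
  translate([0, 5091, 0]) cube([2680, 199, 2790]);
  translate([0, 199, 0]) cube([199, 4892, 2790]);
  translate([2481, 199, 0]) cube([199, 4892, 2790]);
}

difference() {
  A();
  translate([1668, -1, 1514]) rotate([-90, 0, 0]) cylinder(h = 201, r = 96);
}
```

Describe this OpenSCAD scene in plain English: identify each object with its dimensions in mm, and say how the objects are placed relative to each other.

A is the wall frame of a small rectangular building: four walls, each 2790 mm tall and 199 mm thick, enclosing a footprint 2680 mm (x) by 5290 mm (y) outside-to-outside, with no floor or roof. The front and back walls (the −y and +y sides) span the full width; the two side walls fit between them.

The house frame has a circular hole of radius 96 mm through its front wall, centred at (x = 1668, z = 1514).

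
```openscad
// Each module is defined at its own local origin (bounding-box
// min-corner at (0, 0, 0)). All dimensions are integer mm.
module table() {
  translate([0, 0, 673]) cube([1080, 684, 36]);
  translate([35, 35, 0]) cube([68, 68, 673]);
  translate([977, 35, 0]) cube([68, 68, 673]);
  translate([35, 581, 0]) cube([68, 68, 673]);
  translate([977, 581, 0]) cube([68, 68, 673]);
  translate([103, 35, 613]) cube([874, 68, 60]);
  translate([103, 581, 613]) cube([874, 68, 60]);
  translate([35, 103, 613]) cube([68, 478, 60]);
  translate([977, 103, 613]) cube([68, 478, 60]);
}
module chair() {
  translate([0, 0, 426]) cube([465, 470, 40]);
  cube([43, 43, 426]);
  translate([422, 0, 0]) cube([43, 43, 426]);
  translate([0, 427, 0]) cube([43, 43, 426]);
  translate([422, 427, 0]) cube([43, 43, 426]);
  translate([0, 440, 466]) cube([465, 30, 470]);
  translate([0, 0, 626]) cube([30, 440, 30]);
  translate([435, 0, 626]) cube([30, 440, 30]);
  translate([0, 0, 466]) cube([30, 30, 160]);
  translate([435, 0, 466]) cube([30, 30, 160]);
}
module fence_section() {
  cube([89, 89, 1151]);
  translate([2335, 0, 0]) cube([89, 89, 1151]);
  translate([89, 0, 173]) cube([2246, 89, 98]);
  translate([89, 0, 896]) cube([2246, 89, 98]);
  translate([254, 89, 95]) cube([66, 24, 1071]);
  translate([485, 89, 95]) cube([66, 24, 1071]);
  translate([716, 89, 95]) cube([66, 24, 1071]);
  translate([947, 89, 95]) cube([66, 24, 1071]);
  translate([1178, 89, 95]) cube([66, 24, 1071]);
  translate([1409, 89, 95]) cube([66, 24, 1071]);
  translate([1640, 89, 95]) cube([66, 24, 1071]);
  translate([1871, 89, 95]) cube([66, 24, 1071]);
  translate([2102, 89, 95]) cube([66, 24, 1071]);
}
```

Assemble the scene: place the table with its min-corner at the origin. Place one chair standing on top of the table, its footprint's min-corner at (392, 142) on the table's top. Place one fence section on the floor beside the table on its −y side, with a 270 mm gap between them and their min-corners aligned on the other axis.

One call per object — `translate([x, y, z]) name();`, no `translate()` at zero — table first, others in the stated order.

table();
translate([392, 142, 709]) chair();
translate([0, -383, 0]) fence_section();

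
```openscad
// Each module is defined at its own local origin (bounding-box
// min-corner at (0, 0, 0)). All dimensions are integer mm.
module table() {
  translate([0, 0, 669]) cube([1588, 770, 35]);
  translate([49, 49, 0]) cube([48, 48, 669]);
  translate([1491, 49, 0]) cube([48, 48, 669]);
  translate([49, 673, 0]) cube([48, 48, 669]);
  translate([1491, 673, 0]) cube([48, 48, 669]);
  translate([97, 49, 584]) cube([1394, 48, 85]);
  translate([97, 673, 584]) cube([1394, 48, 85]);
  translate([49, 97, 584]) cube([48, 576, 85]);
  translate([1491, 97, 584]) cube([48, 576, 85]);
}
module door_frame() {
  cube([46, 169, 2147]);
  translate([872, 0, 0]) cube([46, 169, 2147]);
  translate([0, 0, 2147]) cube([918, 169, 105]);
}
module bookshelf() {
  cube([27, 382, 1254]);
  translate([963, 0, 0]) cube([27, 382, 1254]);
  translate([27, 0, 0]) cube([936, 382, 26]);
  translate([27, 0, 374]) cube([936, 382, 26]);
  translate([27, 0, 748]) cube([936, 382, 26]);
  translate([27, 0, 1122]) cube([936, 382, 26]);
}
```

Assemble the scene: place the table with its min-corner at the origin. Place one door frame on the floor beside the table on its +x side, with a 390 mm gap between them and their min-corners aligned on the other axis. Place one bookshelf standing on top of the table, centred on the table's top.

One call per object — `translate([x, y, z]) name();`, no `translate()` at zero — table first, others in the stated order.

table();
translate([1978, 0, 0]) door_frame();
translate([299, 194, 704]) bookshelf();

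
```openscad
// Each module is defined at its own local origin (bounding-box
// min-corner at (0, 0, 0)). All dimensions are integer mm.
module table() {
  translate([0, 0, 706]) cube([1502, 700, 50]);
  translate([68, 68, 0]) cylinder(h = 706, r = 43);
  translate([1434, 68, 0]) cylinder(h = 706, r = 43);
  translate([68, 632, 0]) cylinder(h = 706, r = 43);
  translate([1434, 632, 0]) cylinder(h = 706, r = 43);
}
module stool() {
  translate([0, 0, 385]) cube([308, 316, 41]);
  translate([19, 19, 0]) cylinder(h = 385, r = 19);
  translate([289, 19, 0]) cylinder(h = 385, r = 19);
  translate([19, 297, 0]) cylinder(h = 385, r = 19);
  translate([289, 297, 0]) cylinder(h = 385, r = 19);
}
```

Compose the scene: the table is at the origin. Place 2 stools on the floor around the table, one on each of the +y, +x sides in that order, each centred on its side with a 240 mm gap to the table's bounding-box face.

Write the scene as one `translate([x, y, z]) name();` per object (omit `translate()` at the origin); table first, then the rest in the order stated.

table();
translate([597, 940, 0]) stool();
translate([1742, 192, 0]) stool();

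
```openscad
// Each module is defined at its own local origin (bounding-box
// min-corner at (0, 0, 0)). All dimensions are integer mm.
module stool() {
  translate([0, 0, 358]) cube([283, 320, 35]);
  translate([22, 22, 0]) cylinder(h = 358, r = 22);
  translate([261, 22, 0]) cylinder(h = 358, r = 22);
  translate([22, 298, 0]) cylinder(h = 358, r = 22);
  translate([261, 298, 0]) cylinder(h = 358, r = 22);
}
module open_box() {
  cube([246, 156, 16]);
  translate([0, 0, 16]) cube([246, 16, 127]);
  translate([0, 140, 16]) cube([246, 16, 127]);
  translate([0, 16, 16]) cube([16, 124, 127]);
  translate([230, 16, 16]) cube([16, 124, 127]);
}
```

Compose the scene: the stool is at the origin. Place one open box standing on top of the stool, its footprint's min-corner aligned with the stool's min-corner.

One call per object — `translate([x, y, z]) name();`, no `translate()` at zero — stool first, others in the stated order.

stool();
translate([0, 0, 393]) open_box();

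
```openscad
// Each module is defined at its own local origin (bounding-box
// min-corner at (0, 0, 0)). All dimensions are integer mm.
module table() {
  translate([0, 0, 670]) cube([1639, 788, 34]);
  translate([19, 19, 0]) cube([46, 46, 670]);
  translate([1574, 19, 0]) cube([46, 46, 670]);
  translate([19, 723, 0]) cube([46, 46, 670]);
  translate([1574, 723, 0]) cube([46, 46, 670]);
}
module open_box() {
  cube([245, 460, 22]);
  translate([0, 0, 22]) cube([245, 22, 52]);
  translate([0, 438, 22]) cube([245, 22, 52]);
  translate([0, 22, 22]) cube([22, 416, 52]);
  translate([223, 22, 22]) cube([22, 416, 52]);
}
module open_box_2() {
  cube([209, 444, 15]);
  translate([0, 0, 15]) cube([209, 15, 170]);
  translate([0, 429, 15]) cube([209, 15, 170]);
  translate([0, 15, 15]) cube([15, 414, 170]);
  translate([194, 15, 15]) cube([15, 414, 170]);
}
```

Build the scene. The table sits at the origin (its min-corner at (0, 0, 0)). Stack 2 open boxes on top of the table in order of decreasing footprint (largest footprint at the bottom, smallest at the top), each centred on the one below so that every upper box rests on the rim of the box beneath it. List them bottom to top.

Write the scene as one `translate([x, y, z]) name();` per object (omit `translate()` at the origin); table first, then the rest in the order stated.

table();
translate([697, 164, 704]) open_box();
translate([715, 172, 778]) open_box_2();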